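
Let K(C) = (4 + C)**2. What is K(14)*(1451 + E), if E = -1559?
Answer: -34992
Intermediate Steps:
K(14)*(1451 + E) = (4 + 14)**2*(1451 - 1559) = 18**2*(-108) = 324*(-108) = -34992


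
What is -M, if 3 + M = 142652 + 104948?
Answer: -247597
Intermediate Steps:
M = 247597 (M = -3 + (142652 + 104948) = -3 + 247600 = 247597)
-M = -1*247597 = -247597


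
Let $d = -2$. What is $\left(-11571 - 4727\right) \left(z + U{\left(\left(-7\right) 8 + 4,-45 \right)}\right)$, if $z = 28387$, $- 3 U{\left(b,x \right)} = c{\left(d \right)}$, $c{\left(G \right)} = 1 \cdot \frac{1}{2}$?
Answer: $- \frac{1387945829}{3} \approx -4.6265 \cdot 10^{8}$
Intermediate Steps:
$c{\left(G \right)} = \frac{1}{2}$ ($c{\left(G \right)} = 1 \cdot \frac{1}{2} = \frac{1}{2}$)
$U{\left(b,x \right)} = - \frac{1}{6}$ ($U{\left(b,x \right)} = \left(- \frac{1}{3}\right) \frac{1}{2} = - \frac{1}{6}$)
$\left(-11571 - 4727\right) \left(z + U{\left(\left(-7\right) 8 + 4,-45 \right)}\right) = \left(-11571 - 4727\right) \left(28387 - \frac{1}{6}\right) = \left(-16298\right) \frac{170321}{6} = - \frac{1387945829}{3}$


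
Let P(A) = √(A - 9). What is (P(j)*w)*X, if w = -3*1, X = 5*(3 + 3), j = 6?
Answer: -90*I*√3 ≈ -155.88*I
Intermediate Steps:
X = 30 (X = 5*6 = 30)
P(A) = √(-9 + A)
w = -3
(P(j)*w)*X = (√(-9 + 6)*(-3))*30 = (√(-3)*(-3))*30 = ((I*√3)*(-3))*30 = -3*I*√3*30 = -90*I*√3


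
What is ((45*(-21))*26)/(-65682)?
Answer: 1365/3649 ≈ 0.37407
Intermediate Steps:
((45*(-21))*26)/(-65682) = -945*26*(-1/65682) = -24570*(-1/65682) = 1365/3649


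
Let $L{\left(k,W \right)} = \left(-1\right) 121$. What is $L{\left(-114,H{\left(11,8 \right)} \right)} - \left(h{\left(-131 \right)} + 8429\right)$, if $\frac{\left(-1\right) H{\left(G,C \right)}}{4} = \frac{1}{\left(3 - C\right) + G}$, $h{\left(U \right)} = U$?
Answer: $-8419$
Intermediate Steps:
$H{\left(G,C \right)} = - \frac{4}{3 + G - C}$ ($H{\left(G,C \right)} = - \frac{4}{\left(3 - C\right) + G} = - \frac{4}{3 + G - C}$)
$L{\left(k,W \right)} = -121$
$L{\left(-114,H{\left(11,8 \right)} \right)} - \left(h{\left(-131 \right)} + 8429\right) = -121 - \left(-131 + 8429\right) = -121 - 8298 = -8419$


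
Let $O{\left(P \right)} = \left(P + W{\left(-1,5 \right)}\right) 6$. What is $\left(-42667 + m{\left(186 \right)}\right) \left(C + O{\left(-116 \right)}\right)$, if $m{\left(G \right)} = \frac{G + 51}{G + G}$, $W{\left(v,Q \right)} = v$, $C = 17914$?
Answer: $- \frac{22765576587}{31} \approx -7.3437 \cdot 10^{8}$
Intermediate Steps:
$m{\left(G \right)} = \frac{51 + G}{2 G}$
$O{\left(P \right)} = -6 + 6 P$ ($O{\left(P \right)} = \left(P - 1\right) 6 = \left(-1 + P\right) 6 = -6 + 6 P$)
$\left(-42667 + m{\left(186 \right)}\right) \left(C + O{\left(-116 \right)}\right) = \left(-42667 + \frac{51 + 186}{2 \cdot 186}\right) \left(17914 + \left(-6 + 6 \left(-116\right)\right)\right) = \left(-42667 + \frac{1}{2} \cdot \frac{1}{186} \cdot 237\right) \left(17914 - 702\right) = \left(-42667 + \frac{79}{124}\right) \left(17914 - 702\right) = \left(- \frac{5290629}{124}\right) 17212 = - \frac{22765576587}{31}$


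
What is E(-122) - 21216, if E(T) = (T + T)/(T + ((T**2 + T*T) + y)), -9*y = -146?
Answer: -1415956389/66740 ≈ -21216.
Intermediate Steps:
y = 146/9 (y = -1/9*(-146) = 146/9 ≈ 16.222)
E(T) = 2*T/(146/9 + T + 2*T**2) (E(T) = (T + T)/(T + ((T**2 + T*T) + 146/9)) = (2*T)/(T + ((T**2 + T**2) + 146/9)) = (2*T)/(T + (2*T**2 + 146/9)) = (2*T)/(T + (146/9 + 2*T**2)) = (2*T)/(146/9 + T + 2*T**2) = 2*T/(146/9 + T + 2*T**2))
E(-122) - 21216 = 18*(-122)/(146 + 9*(-122) + 18*(-122)**2) - 21216 = 18*(-122)/(146 - 1098 + 18*14884) - 21216 = 18*(-122)/(146 - 1098 + 267912) - 21216 = 18*(-122)/266960 - 21216 = 18*(-122)*(1/266960) - 21216 = -549/66740 - 21216 = -1415956389/66740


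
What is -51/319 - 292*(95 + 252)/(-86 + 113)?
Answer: -32323733/8613 ≈ -3752.9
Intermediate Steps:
-51/319 - 292*(95 + 252)/(-86 + 113) = -51*1/319 - 292/(27/347) = -51/319 - 292/(27*(1/347)) = -51/319 - 292/27/347 = -51/319 - 292*347/27 = -51/319 - 101324/27 = -32323733/8613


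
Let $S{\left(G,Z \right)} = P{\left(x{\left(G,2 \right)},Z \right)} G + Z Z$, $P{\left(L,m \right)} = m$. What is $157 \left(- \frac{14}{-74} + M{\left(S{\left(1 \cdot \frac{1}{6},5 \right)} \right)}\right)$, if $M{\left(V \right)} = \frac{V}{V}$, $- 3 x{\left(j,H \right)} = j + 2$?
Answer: $\frac{6908}{37} \approx 186.7$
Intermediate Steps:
$x{\left(j,H \right)} = - \frac{2}{3} - \frac{j}{3}$ ($x{\left(j,H \right)} = - \frac{j + 2}{3} = - \frac{2 + j}{3} = - \frac{2}{3} - \frac{j}{3}$)
$S{\left(G,Z \right)} = Z^{2} + G Z$ ($S{\left(G,Z \right)} = Z G + Z Z = G Z + Z^{2} = Z^{2} + G Z$)
$M{\left(V \right)} = 1$
$157 \left(- \frac{14}{-74} + M{\left(S{\left(1 \cdot \frac{1}{6},5 \right)} \right)}\right) = 157 \left(- \frac{14}{-74} + 1\right) = 157 \left(\left(-14\right) \left(- \frac{1}{74}\right) + 1\right) = 157 \left(\frac{7}{37} + 1\right) = 157 \cdot \frac{44}{37} = \frac{6908}{37}$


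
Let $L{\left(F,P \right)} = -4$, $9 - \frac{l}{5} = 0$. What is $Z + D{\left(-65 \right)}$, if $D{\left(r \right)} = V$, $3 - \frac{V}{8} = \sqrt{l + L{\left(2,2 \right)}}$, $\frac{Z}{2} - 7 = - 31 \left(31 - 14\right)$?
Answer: $-1016 - 8 \sqrt{41} \approx -1067.2$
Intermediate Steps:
$l = 45$ ($l = 45 - 0 = 45 + 0 = 45$)
$Z = -1040$ ($Z = 14 + 2 \left(- 31 \left(31 - 14\right)\right) = 14 + 2 \left(\left(-31\right) 17\right) = 14 + 2 \left(-527\right) = 14 - 1054 = -1040$)
$V = 24 - 8 \sqrt{41}$ ($V = 24 - 8 \sqrt{45 - 4} = 24 - 8 \sqrt{41} \approx -27.225$)
$D{\left(r \right)} = 24 - 8 \sqrt{41}$
$Z + D{\left(-65 \right)} = -1040 + \left(24 - 8 \sqrt{41}\right) = -1016 - 8 \sqrt{41}$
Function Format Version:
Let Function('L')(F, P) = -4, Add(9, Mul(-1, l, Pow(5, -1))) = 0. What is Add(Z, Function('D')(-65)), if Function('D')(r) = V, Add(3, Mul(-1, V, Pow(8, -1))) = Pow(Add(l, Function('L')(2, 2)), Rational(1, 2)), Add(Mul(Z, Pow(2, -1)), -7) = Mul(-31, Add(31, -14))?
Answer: Add(-1016, Mul(-8, Pow(41, Rational(1, 2)))) ≈ -1067.2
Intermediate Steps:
l = 45 (l = Add(45, Mul(-5, 0)) = Add(45, 0) = 45)
Z = -1040 (Z = Add(14, Mul(2, Mul(-31, Add(31, -14)))) = Add(14, Mul(2, Mul(-31, 17))) = Add(14, Mul(2, -527)) = Add(14, -1054) = -1040)
V = Add(24, Mul(-8, Pow(41, Rational(1, 2)))) (V = Add(24, Mul(-8, Pow(Add(45, -4), Rational(1, 2)))) = Add(24, Mul(-8, Pow(41, Rational(1, 2)))) ≈ -27.225)
Function('D')(r) = Add(24, Mul(-8, Pow(41, Rational(1, 2))))
Add(Z, Function('D')(-65)) = Add(-1040, Add(24, Mul(-8, Pow(41, Rational(1, 2))))) = Add(-1016, Mul(-8, Pow(41, Rational(1, 2))))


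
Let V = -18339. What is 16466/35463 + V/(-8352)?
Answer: 87542221/32909664 ≈ 2.6601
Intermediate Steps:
16466/35463 + V/(-8352) = 16466/35463 - 18339/(-8352) = 16466*(1/35463) - 18339*(-1/8352) = 16466/35463 + 6113/2784 = 87542221/32909664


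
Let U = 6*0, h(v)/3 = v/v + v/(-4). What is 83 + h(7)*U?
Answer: 83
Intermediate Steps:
h(v) = 3 - 3*v/4 (h(v) = 3*(v/v + v/(-4)) = 3*(1 + v*(-¼)) = 3*(1 - v/4) = 3 - 3*v/4)
U = 0
83 + h(7)*U = 83 + (3 - ¾*7)*0 = 83 + (3 - 21/4)*0 = 83 - 9/4*0 = 83 + 0 = 83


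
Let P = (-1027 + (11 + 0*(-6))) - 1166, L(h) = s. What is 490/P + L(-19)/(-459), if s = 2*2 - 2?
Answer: -114637/500769 ≈ -0.22892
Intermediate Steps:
s = 2 (s = 4 - 2 = 2)
L(h) = 2
P = -2182 (P = (-1027 + (11 + 0)) - 1166 = (-1027 + 11) - 1166 = -1016 - 1166 = -2182)
490/P + L(-19)/(-459) = 490/(-2182) + 2/(-459) = 490*(-1/2182) + 2*(-1/459) = -245/1091 - 2/459 = -114637/500769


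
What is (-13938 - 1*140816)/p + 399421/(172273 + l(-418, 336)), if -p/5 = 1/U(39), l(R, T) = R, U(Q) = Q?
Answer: 207443339047/171855 ≈ 1.2071e+6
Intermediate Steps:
p = -5/39 ≈ -0.12821
(-13938 - 1*140816)/p + 399421/(172273 + l(-418, 336)) = (-13938 - 1*140816)/(-5/39) + 399421/(172273 - 418) = (-13938 - 140816)*(-39/5) + 399421/171855 = -154754*(-39/5) + 399421*(1/171855) = 6035406/5 + 399421/171855 = 207443339047/171855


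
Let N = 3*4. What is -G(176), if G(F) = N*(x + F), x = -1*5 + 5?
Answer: -2112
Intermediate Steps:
N = 12
x = 0 (x = -5 + 5 = 0)
G(F) = 12*F (G(F) = 12*(0 + F) = 12*F)
-G(176) = -12*176 = -1*2112 = -2112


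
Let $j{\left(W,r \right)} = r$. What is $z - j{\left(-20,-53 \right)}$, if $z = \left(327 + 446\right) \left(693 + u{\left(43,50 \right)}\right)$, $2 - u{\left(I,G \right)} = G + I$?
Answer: $465399$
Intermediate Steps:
$u{\left(I,G \right)} = 2 - G - I$ ($u{\left(I,G \right)} = 2 - \left(G + I\right) = 2 - G - I$)
$z = 465346$ ($z = \left(327 + 446\right) \left(693 - 91\right) = 773 \left(693 - 91\right) = 773 \cdot 602 = 465346$)
$z - j{\left(-20,-53 \right)} = 465346 - -53 = 465346 + 53 = 465399$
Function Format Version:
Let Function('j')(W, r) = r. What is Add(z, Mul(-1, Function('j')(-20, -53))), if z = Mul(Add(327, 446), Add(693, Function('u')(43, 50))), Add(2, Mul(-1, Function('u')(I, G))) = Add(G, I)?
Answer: 465399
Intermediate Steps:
Function('u')(I, G) = Add(2, Mul(-1, G), Mul(-1, I)) (Function('u')(I, G) = Add(2, Mul(-1, Add(G, I))) = Add(2, Add(Mul(-1, G), Mul(-1, I))) = Add(2, Mul(-1, G), Mul(-1, I)))
z = 465346 (z = Mul(Add(327, 446), Add(693, Add(2, Mul(-1, 50), Mul(-1, 43)))) = Mul(773, Add(693, Add(2, -50, -43))) = Mul(773, Add(693, -91)) = Mul(773, 602) = 465346)
Add(z, Mul(-1, Function('j')(-20, -53))) = Add(465346, Mul(-1, -53)) = Add(465346, 53) = 465399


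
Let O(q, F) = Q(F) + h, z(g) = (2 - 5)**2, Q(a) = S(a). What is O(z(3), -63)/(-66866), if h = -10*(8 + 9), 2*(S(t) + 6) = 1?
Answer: 351/133732 ≈ 0.0026247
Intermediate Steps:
S(t) = -11/2 (S(t) = -6 + (1/2)*1 = -6 + 1/2 = -11/2)
Q(a) = -11/2
h = -170 (h = -10*17 = -170)
z(g) = 9 (z(g) = (-3)**2 = 9)
O(q, F) = -351/2 (O(q, F) = -11/2 - 170 = -351/2)
O(z(3), -63)/(-66866) = -351/2/(-66866) = -351/2*(-1/66866) = 351/133732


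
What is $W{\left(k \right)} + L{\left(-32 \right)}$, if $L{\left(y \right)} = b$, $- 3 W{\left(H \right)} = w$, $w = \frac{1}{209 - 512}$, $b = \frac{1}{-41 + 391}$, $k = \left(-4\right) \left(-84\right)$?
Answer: $\frac{1259}{318150} \approx 0.0039572$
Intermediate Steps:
$k = 336$
$b = \frac{1}{350} \approx 0.0028571$
$w = - \frac{1}{303}$ ($w = \frac{1}{-303} = - \frac{1}{303} \approx -0.0033003$)
$W{\left(H \right)} = \frac{1}{909}$ ($W{\left(H \right)} = \left(- \frac{1}{3}\right) \left(- \frac{1}{303}\right) = \frac{1}{909}$)
$L{\left(y \right)} = \frac{1}{350}$
$W{\left(k \right)} + L{\left(-32 \right)} = \frac{1}{909} + \frac{1}{350} = \frac{1259}{318150}$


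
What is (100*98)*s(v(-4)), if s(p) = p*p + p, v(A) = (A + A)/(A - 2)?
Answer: 274400/9 ≈ 30489.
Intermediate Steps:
v(A) = 2*A/(-2 + A) (v(A) = (2*A)/(-2 + A) = 2*A/(-2 + A))
s(p) = p + p² (s(p) = p² + p = p + p²)
(100*98)*s(v(-4)) = (100*98)*((2*(-4)/(-2 - 4))*(1 + 2*(-4)/(-2 - 4))) = 9800*((2*(-4)/(-6))*(1 + 2*(-4)/(-6))) = 9800*((2*(-4)*(-⅙))*(1 + 2*(-4)*(-⅙))) = 9800*(4*(1 + 4/3)/3) = 9800*((4/3)*(7/3)) = 9800*(28/9) = 274400/9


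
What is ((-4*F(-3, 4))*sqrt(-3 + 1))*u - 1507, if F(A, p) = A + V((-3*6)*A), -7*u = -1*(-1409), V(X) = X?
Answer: -1507 + 287436*I*sqrt(2)/7 ≈ -1507.0 + 58071.0*I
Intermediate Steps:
u = -1409/7 (u = -(-1)*(-1409)/7 = -1/7*1409 = -1409/7 ≈ -201.29)
F(A, p) = -17*A (F(A, p) = A + (-3*6)*A = A - 18*A = -17*A)
((-4*F(-3, 4))*sqrt(-3 + 1))*u - 1507 = ((-(-68)*(-3))*sqrt(-3 + 1))*(-1409/7) - 1507 = ((-4*51)*sqrt(-2))*(-1409/7) - 1507 = -204*I*sqrt(2)*(-1409/7) - 1507 = 287436*I*sqrt(2)/7 - 1507 = -1507 + 287436*I*sqrt(2)/7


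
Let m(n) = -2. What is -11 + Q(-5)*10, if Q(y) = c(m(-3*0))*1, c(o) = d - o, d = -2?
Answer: -11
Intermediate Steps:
c(o) = -2 - o
Q(y) = 0 (Q(y) = (-2 - 1*(-2))*1 = (-2 + 2)*1 = 0*1 = 0)
-11 + Q(-5)*10 = -11 + 0*10 = -11 + 0 = -11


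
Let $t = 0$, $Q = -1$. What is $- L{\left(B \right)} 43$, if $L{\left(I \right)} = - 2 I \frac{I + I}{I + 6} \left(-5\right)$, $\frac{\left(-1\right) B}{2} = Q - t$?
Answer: $-430$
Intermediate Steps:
$B = 2$ ($B = - 2 \left(-1 - 0\right) = - 2 \left(-1 + 0\right) = \left(-2\right) \left(-1\right) = 2$)
$L{\left(I \right)} = \frac{20 I^{2}}{6 + I}$ ($L{\left(I \right)} = - 2 I \frac{2 I}{6 + I} \left(-5\right) = - \frac{4 I^{2}}{6 + I} \left(-5\right) = \frac{20 I^{2}}{6 + I}$)
$- L{\left(B \right)} 43 = - \frac{20 \cdot 2^{2}}{6 + 2} \cdot 43 = - 20 \cdot 4 \cdot \frac{1}{8} \cdot 43 = - 10 \cdot 43 = \left(-1\right) 430 = -430$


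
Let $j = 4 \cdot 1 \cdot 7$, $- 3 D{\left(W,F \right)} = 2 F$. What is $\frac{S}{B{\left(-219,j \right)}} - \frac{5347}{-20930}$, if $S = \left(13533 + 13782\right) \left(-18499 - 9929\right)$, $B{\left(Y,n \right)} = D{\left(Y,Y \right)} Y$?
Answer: $\frac{2708757071263}{111535970} \approx 24286.0$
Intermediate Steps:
$D{\left(W,F \right)} = - \frac{2 F}{3}$
$j = 28$ ($j = 4 \cdot 7 = 28$)
$B{\left(Y,n \right)} = - \frac{2 Y^{2}}{3}$ ($B{\left(Y,n \right)} = - \frac{2 Y}{3} Y = - \frac{2 Y^{2}}{3}$)
$S = -776510820$ ($S = 27315 \left(-28428\right) = -776510820$)
$\frac{S}{B{\left(-219,j \right)}} - \frac{5347}{-20930} = - \frac{776510820}{\left(- \frac{2}{3}\right) \left(-219\right)^{2}} - \frac{5347}{-20930} = - \frac{776510820}{\left(- \frac{2}{3}\right) 47961} - - \frac{5347}{20930} = - \frac{776510820}{-31974} + \frac{5347}{20930} = \left(-776510820\right) \left(- \frac{1}{31974}\right) + \frac{5347}{20930} = \frac{129418470}{5329} + \frac{5347}{20930} = \frac{2708757071263}{111535970}$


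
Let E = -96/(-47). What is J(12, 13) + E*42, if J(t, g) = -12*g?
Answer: -3300/47 ≈ -70.213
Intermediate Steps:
E = 96/47 (E = -96*(-1/47) = 96/47 ≈ 2.0426)
J(12, 13) + E*42 = -12*13 + (96/47)*42 = -156 + 4032/47 = -3300/47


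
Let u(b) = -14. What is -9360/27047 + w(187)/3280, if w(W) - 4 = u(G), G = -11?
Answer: -3097127/8871416 ≈ -0.34911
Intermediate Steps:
w(W) = -10 (w(W) = 4 - 14 = -10)
-9360/27047 + w(187)/3280 = -9360/27047 - 10/3280 = -9360*1/27047 - 10*1/3280 = -9360/27047 - 1/328 = -3097127/8871416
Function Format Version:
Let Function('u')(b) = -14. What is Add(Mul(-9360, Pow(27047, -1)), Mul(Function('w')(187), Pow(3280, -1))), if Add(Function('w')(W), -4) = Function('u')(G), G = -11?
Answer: Rational(-3097127, 8871416) ≈ -0.34911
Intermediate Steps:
Function('w')(W) = -10 (Function('w')(W) = Add(4, -14) = -10)
Add(Mul(-9360, Pow(27047, -1)), Mul(Function('w')(187), Pow(3280, -1))) = Add(Mul(-9360, Pow(27047, -1)), Mul(-10, Pow(3280, -1))) = Add(Mul(-9360, Rational(1, 27047)), Mul(-10, Rational(1, 3280))) = Add(Rational(-9360, 27047), Rational(-1, 328)) = Rational(-3097127, 8871416)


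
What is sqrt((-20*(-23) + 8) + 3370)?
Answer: sqrt(3838) ≈ 61.952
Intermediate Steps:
sqrt((-20*(-23) + 8) + 3370) = sqrt((460 + 8) + 3370) = sqrt(468 + 3370) = sqrt(3838)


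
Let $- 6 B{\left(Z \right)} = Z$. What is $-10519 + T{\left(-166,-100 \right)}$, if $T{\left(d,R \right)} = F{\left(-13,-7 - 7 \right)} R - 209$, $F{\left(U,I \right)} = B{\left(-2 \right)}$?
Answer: $- \frac{32284}{3} \approx -10761.0$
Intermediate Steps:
$B{\left(Z \right)} = - \frac{Z}{6}$
$F{\left(U,I \right)} = \frac{1}{3}$ ($F{\left(U,I \right)} = \left(- \frac{1}{6}\right) \left(-2\right) = \frac{1}{3}$)
$T{\left(d,R \right)} = -209 + \frac{R}{3}$ ($T{\left(d,R \right)} = \frac{R}{3} - 209 = -209 + \frac{R}{3}$)
$-10519 + T{\left(-166,-100 \right)} = -10519 + \left(-209 + \frac{1}{3} \left(-100\right)\right) = -10519 - \frac{727}{3} = - \frac{32284}{3}$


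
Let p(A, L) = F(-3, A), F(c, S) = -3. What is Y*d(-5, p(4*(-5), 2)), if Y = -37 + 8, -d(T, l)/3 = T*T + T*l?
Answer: 3480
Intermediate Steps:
p(A, L) = -3
d(T, l) = -3*T² - 3*T*l (d(T, l) = -3*(T*T + T*l) = -3*(T² + T*l) = -3*T² - 3*T*l)
Y = -29
Y*d(-5, p(4*(-5), 2)) = -(-87)*(-5)*(-5 - 3) = -(-87)*(-5)*(-8) = -29*(-120) = 3480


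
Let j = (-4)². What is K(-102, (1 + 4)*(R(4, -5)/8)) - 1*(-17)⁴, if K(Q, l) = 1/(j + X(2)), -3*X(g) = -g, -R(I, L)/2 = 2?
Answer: -4176047/50 ≈ -83521.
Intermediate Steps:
R(I, L) = -4 (R(I, L) = -2*2 = -4)
X(g) = g/3 (X(g) = -(-1)*g/3 = g/3)
j = 16
K(Q, l) = 3/50 (K(Q, l) = 1/(16 + (⅓)*2) = 1/(16 + ⅔) = 1/(50/3) = 3/50)
K(-102, (1 + 4)*(R(4, -5)/8)) - 1*(-17)⁴ = 3/50 - 1*(-17)⁴ = 3/50 - 1*83521 = 3/50 - 83521 = -4176047/50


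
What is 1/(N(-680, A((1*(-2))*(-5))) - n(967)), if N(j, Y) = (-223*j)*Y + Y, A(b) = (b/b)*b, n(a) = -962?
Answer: 1/1517372 ≈ 6.5903e-7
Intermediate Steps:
A(b) = b (A(b) = 1*b = b)
N(j, Y) = Y - 223*Y*j (N(j, Y) = -223*Y*j + Y = Y - 223*Y*j)
1/(N(-680, A((1*(-2))*(-5))) - n(967)) = 1/(((1*(-2))*(-5))*(1 - 223*(-680)) - 1*(-962)) = 1/((-2*(-5))*(1 + 151640) + 962) = 1/(10*151641 + 962) = 1/(1516410 + 962) = 1/1517372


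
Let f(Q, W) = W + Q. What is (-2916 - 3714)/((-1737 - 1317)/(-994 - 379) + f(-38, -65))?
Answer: 1820598/27673 ≈ 65.790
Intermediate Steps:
f(Q, W) = Q + W
(-2916 - 3714)/((-1737 - 1317)/(-994 - 379) + f(-38, -65)) = (-2916 - 3714)/((-1737 - 1317)/(-994 - 379) + (-38 - 65)) = -6630/(-3054/(-1373) - 103) = -6630/(-3054*(-1/1373) - 103) = -6630/(3054/1373 - 103) = -6630/(-138365/1373) = -6630*(-1373/138365) = 1820598/27673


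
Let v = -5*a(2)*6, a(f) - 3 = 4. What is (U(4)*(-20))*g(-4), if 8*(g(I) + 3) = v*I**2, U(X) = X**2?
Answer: 135360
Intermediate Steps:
a(f) = 7 (a(f) = 3 + 4 = 7)
v = -210 (v = -5*7*6 = -35*6 = -210)
g(I) = -3 - 105*I**2/4 (g(I) = -3 + (-210*I**2)/8 = -3 - 105*I**2/4)
(U(4)*(-20))*g(-4) = (4**2*(-20))*(-3 - 105/4*(-4)**2) = (16*(-20))*(-3 - 105/4*16) = -320*(-3 - 420) = -320*(-423) = 135360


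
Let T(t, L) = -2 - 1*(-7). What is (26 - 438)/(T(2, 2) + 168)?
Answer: -412/173 ≈ -2.3815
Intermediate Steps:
T(t, L) = 5 (T(t, L) = -2 + 7 = 5)
(26 - 438)/(T(2, 2) + 168) = (26 - 438)/(5 + 168) = -412/173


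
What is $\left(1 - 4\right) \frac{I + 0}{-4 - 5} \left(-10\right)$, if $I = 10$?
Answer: $- \frac{100}{3} \approx -33.333$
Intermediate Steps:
$\left(1 - 4\right) \frac{I + 0}{-4 - 5} \left(-10\right) = \left(1 - 4\right) \frac{10 + 0}{-4 - 5} \left(-10\right) = \left(1 - 4\right) \frac{10}{-9} \left(-10\right) = - 3 \cdot 10 \left(- \frac{1}{9}\right) \left(-10\right) = \left(-3\right) \left(- \frac{10}{9}\right) \left(-10\right) = \frac{10}{3} \left(-10\right) = - \frac{100}{3}$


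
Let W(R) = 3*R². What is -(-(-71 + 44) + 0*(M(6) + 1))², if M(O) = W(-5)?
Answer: -729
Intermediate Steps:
M(O) = 75 (M(O) = 3*(-5)² = 3*25 = 75)
-(-(-71 + 44) + 0*(M(6) + 1))² = -(-(-71 + 44) + 0*(75 + 1))² = -(-1*(-27) + 0*76)² = -(27 + 0)² = -1*27² = -1*729 = -729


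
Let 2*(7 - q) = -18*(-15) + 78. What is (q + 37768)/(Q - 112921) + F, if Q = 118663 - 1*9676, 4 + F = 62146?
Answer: 244429027/3934 ≈ 62132.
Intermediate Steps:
F = 62142 (F = -4 + 62146 = 62142)
Q = 108987 (Q = 118663 - 9676 = 108987)
q = -167 (q = 7 - (-18*(-15) + 78)/2 = 7 - (270 + 78)/2 = 7 - 1/2*348 = 7 - 174 = -167)
(q + 37768)/(Q - 112921) + F = (-167 + 37768)/(108987 - 112921) + 62142 = 37601/(-3934) + 62142 = 37601*(-1/3934) + 62142 = -37601/3934 + 62142 = 244429027/3934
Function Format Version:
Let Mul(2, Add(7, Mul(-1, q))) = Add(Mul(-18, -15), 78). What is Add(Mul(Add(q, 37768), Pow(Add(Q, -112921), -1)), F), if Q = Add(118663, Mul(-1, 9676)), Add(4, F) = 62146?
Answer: Rational(244429027, 3934) ≈ 62132.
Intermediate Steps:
F = 62142 (F = Add(-4, 62146) = 62142)
Q = 108987 (Q = Add(118663, -9676) = 108987)
q = -167 (q = Add(7, Mul(Rational(-1, 2), Add(Mul(-18, -15), 78))) = Add(7, Mul(Rational(-1, 2), Add(270, 78))) = Add(7, Mul(Rational(-1, 2), 348)) = Add(7, -174) = -167)
Add(Mul(Add(q, 37768), Pow(Add(Q, -112921), -1)), F) = Add(Mul(Add(-167, 37768), Pow(Add(108987, -112921), -1)), 62142) = Add(Mul(37601, Pow(-3934, -1)), 62142) = Add(Mul(37601, Rational(-1, 3934)), 62142) = Add(Rational(-37601, 3934), 62142) = Rational(244429027, 3934)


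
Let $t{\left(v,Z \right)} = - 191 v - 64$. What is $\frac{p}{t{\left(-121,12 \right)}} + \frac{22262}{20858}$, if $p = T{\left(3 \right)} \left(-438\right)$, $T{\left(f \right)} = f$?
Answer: $\frac{242832451}{240357163} \approx 1.0103$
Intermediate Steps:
$t{\left(v,Z \right)} = -64 - 191 v$
$p = -1314$ ($p = 3 \left(-438\right) = -1314$)
$\frac{p}{t{\left(-121,12 \right)}} + \frac{22262}{20858} = - \frac{1314}{-64 - -23111} + \frac{22262}{20858} = - \frac{1314}{-64 + 23111} + 22262 \cdot \frac{1}{20858} = - \frac{1314}{23047} + \frac{11131}{10429} = \frac{242832451}{240357163}$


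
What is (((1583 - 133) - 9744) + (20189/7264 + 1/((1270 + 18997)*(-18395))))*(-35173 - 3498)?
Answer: 868298343057838918549/2708102481760 ≈ 3.2063e+8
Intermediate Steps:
(((1583 - 133) - 9744) + (20189/7264 + 1/((1270 + 18997)*(-18395))))*(-35173 - 3498) = ((1450 - 9744) + (20189*(1/7264) - 1/18395/20267))*(-38671) = (-8294 + (20189/7264 + (1/20267)*(-1/18395)))*(-38671) = (-8294 + (20189/7264 - 1/372811465))*(-38671) = (-8294 + 7526690659621/2708102481760)*(-38671) = -22453475293057819/2708102481760*(-38671) = 868298343057838918549/2708102481760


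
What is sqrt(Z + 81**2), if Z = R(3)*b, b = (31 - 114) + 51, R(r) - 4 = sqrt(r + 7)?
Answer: sqrt(6433 - 32*sqrt(10)) ≈ 79.573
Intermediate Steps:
R(r) = 4 + sqrt(7 + r) (R(r) = 4 + sqrt(r + 7) = 4 + sqrt(7 + r))
b = -32 (b = -83 + 51 = -32)
Z = -128 - 32*sqrt(10) (Z = (4 + sqrt(7 + 3))*(-32) = (4 + sqrt(10))*(-32) = -128 - 32*sqrt(10) ≈ -229.19)
sqrt(Z + 81**2) = sqrt((-128 - 32*sqrt(10)) + 81**2) = sqrt((-128 - 32*sqrt(10)) + 6561) = sqrt(6433 - 32*sqrt(10))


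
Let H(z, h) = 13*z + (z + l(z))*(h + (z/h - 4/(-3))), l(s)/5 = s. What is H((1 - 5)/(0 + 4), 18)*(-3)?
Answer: 386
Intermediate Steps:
l(s) = 5*s
H(z, h) = 13*z + 6*z*(4/3 + h + z/h) (H(z, h) = 13*z + (z + 5*z)*(h + (z/h - 4/(-3))) = 13*z + (6*z)*(h + (z/h - 4*(-⅓))) = 13*z + (6*z)*(h + (z/h + 4/3)) = 13*z + (6*z)*(h + (4/3 + z/h)) = 13*z + (6*z)*(4/3 + h + z/h) = 13*z + 6*z*(4/3 + h + z/h))
H((1 - 5)/(0 + 4), 18)*(-3) = (3*((1 - 5)/(0 + 4))*(2*((1 - 5)/(0 + 4)) + 18*(7 + 2*18))/18)*(-3) = (3*(-4/4)*(1/18)*(2*(-4/4) + 18*(7 + 36)))*(-3) = (3*(-4*¼)*(1/18)*(2*(-4*¼) + 18*43))*(-3) = (3*(-1)*(1/18)*(2*(-1) + 774))*(-3) = (3*(-1)*(1/18)*(-2 + 774))*(-3) = (3*(-1)*(1/18)*772)*(-3) = -386/3*(-3) = 386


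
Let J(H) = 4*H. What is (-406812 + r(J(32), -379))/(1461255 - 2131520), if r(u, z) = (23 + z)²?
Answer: 280076/670265 ≈ 0.41786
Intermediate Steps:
(-406812 + r(J(32), -379))/(1461255 - 2131520) = (-406812 + (23 - 379)²)/(1461255 - 2131520) = (-406812 + (-356)²)/(-670265) = (-406812 + 126736)*(-1/670265) = -280076*(-1/670265) = 280076/670265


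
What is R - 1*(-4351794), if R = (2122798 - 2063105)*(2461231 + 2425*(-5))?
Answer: 146198836252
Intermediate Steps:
R = 146194484458 (R = 59693*(2461231 - 12125) = 59693*2449106 = 146194484458)
R - 1*(-4351794) = 146194484458 - 1*(-4351794) = 146194484458 + 4351794 = 146198836252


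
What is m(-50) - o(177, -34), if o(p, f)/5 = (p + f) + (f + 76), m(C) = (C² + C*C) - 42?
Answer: 4033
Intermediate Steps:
m(C) = -42 + 2*C² (m(C) = (C² + C²) - 42 = 2*C² - 42 = -42 + 2*C²)
o(p, f) = 380 + 5*p + 10*f (o(p, f) = 5*((p + f) + (f + 76)) = 5*((f + p) + (76 + f)) = 5*(76 + p + 2*f) = 380 + 5*p + 10*f)
m(-50) - o(177, -34) = (-42 + 2*(-50)²) - (380 + 5*177 + 10*(-34)) = (-42 + 2*2500) - (380 + 885 - 340) = (-42 + 5000) - 1*925 = 4958 - 925 = 4033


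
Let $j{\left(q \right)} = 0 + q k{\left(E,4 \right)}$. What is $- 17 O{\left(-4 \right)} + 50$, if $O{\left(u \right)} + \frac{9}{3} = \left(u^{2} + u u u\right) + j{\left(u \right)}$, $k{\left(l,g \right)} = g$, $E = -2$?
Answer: $1189$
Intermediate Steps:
$j{\left(q \right)} = 4 q$ ($j{\left(q \right)} = 0 + q 4 = 0 + 4 q = 4 q$)
$O{\left(u \right)} = -3 + u^{2} + u^{3} + 4 u$ ($O{\left(u \right)} = -3 + \left(\left(u^{2} + u u u\right) + 4 u\right) = -3 + \left(\left(u^{2} + u^{2} u\right) + 4 u\right) = -3 + \left(\left(u^{2} + u^{3}\right) + 4 u\right) = -3 + \left(u^{2} + u^{3} + 4 u\right) = -3 + u^{2} + u^{3} + 4 u$)
$- 17 O{\left(-4 \right)} + 50 = - 17 \left(-3 + \left(-4\right)^{2} + \left(-4\right)^{3} + 4 \left(-4\right)\right) + 50 = - 17 \left(-3 + 16 - 64 - 16\right) + 50 = \left(-17\right) \left(-67\right) + 50 = 1139 + 50 = 1189$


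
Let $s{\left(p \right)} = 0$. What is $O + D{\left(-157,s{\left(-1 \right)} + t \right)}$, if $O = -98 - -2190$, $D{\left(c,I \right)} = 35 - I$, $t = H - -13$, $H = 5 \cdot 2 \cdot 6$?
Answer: $2054$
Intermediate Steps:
$H = 60$ ($H = 10 \cdot 6 = 60$)
$t = 73$ ($t = 60 - -13 = 60 + 13 = 73$)
$O = 2092$ ($O = -98 + 2190 = 2092$)
$O + D{\left(-157,s{\left(-1 \right)} + t \right)} = 2092 + \left(35 - \left(0 + 73\right)\right) = 2092 + \left(35 - 73\right) = 2092 - 38 = 2054$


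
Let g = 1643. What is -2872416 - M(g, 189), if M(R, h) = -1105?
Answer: -2871311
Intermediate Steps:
-2872416 - M(g, 189) = -2872416 - 1*(-1105) = -2872416 + 1105 = -2871311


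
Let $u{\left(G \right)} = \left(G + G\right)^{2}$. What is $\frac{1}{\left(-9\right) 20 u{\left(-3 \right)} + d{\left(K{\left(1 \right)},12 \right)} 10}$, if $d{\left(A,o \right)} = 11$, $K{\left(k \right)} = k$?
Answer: $- \frac{1}{6370} \approx -0.00015699$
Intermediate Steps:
$u{\left(G \right)} = 4 G^{2}$ ($u{\left(G \right)} = \left(2 G\right)^{2} = 4 G^{2}$)
$\frac{1}{\left(-9\right) 20 u{\left(-3 \right)} + d{\left(K{\left(1 \right)},12 \right)} 10} = \frac{1}{\left(-9\right) 20 \cdot 4 \left(-3\right)^{2} + 11 \cdot 10} = \frac{1}{- 180 \cdot 4 \cdot 9 + 110} = \frac{1}{\left(-180\right) 36 + 110} = \frac{1}{-6480 + 110} = \frac{1}{-6370} = - \frac{1}{6370}$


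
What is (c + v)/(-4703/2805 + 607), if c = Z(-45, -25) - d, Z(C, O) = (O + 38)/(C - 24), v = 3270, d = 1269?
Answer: 32270590/9763109 ≈ 3.3054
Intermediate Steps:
Z(C, O) = (38 + O)/(-24 + C)
c = -87574/69 (c = (38 - 25)/(-24 - 45) - 1*1269 = 13/(-69) - 1269 = -1/69*13 - 1269 = -13/69 - 1269 = -87574/69 ≈ -1269.2)
(c + v)/(-4703/2805 + 607) = (-87574/69 + 3270)/(-4703/2805 + 607) = 138056/(69*(-4703*1/2805 + 607)) = 138056/(69*(-4703/2805 + 607)) = 138056/(69*(1697932/2805)) = (138056/69)*(2805/1697932) = 32270590/9763109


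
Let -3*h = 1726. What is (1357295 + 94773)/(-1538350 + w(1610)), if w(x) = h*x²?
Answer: -2178102/2239289825 ≈ -0.00097268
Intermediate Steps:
h = -1726/3 (h = -⅓*1726 = -1726/3 ≈ -575.33)
w(x) = -1726*x²/3
(1357295 + 94773)/(-1538350 + w(1610)) = (1357295 + 94773)/(-1538350 - 1726/3*1610²) = 1452068/(-1538350 - 1726/3*2592100) = 1452068/(-1538350 - 4473964600/3) = 1452068/(-4478579650/3) = 1452068*(-3/4478579650) = -2178102/2239289825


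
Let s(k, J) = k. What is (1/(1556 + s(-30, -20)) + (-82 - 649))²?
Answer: 1244351405025/2328676 ≈ 5.3436e+5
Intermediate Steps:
(1/(1556 + s(-30, -20)) + (-82 - 649))² = (1/(1556 - 30) + (-82 - 649))² = (1/1526 - 731)² = (-1115505/1526)² = 1244351405025/2328676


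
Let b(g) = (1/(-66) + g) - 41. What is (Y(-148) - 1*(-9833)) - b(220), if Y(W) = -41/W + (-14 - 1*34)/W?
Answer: 47153147/4884 ≈ 9654.6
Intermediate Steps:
Y(W) = -89/W (Y(W) = -41/W + (-14 - 34)/W = -41/W - 48/W = -89/W)
b(g) = -2707/66 + g (b(g) = (-1/66 + g) - 41 = -2707/66 + g)
(Y(-148) - 1*(-9833)) - b(220) = (-89/(-148) - 1*(-9833)) - (-2707/66 + 220) = (-89*(-1/148) + 9833) - 1*11813/66 = (89/148 + 9833) - 11813/66 = 1455373/148 - 11813/66 = 47153147/4884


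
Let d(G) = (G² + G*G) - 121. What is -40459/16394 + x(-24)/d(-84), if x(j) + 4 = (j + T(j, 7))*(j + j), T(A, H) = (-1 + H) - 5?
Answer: -548028469/229368454 ≈ -2.3893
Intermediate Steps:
T(A, H) = -6 + H
x(j) = -4 + 2*j*(1 + j) (x(j) = -4 + (j + (-6 + 7))*(j + j) = -4 + (j + 1)*(2*j) = -4 + (1 + j)*(2*j) = -4 + 2*j*(1 + j))
d(G) = -121 + 2*G² (d(G) = (G² + G²) - 121 = 2*G² - 121 = -121 + 2*G²)
-40459/16394 + x(-24)/d(-84) = -40459/16394 + (-4 + 2*(-24) + 2*(-24)²)/(-121 + 2*(-84)²) = -40459*1/16394 + (-4 - 48 + 2*576)/(-121 + 2*7056) = -40459/16394 + (-4 - 48 + 1152)/(-121 + 14112) = -40459/16394 + 1100/13991 = -548028469/229368454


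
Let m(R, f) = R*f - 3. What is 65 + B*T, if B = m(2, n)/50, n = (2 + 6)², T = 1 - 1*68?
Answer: -205/2 ≈ -102.50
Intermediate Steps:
T = -67 (T = 1 - 68 = -67)
n = 64 (n = 8² = 64)
m(R, f) = -3 + R*f
B = 5/2 (B = (-3 + 2*64)/50 = (-3 + 128)*(1/50) = 125*(1/50) = 5/2 ≈ 2.5000)
65 + B*T = 65 + (5/2)*(-67) = 65 - 335/2 = -205/2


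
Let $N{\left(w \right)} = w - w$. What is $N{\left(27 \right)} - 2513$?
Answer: $-2513$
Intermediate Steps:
$N{\left(w \right)} = 0$
$N{\left(27 \right)} - 2513 = 0 - 2513 = -2513$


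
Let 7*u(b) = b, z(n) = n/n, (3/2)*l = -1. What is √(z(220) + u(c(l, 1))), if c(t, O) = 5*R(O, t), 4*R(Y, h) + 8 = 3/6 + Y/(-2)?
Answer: I*√21/7 ≈ 0.65465*I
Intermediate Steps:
l = -⅔ (l = (⅔)*(-1) = -⅔ ≈ -0.66667)
R(Y, h) = -15/8 - Y/8 (R(Y, h) = -2 + (3/6 + Y/(-2))/4 = -2 + (3*(⅙) + Y*(-½))/4 = -2 + (½ - Y/2)/4 = -2 + (⅛ - Y/8) = -15/8 - Y/8)
z(n) = 1
c(t, O) = -75/8 - 5*O/8 (c(t, O) = 5*(-15/8 - O/8) = -75/8 - 5*O/8)
u(b) = b/7
√(z(220) + u(c(l, 1))) = √(1 + (-75/8 - 5/8*1)/7) = √(1 + (-75/8 - 5/8)/7) = √(1 + (⅐)*(-10)) = √(1 - 10/7) = √(-3/7) = I*√21/7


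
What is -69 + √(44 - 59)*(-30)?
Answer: -69 - 30*I*√15 ≈ -69.0 - 116.19*I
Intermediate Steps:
-69 + √(44 - 59)*(-30) = -69 + √(-15)*(-30) = -69 + (I*√15)*(-30) = -69 - 30*I*√15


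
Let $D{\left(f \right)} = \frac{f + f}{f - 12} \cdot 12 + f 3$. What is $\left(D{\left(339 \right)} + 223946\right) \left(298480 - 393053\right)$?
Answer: $- \frac{2319277894067}{109} \approx -2.1278 \cdot 10^{10}$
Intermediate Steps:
$D{\left(f \right)} = 3 f + \frac{24 f}{-12 + f}$ ($D{\left(f \right)} = \frac{2 f}{-12 + f} 12 + 3 f = \frac{24 f}{-12 + f} + 3 f = 3 f + \frac{24 f}{-12 + f}$)
$\left(D{\left(339 \right)} + 223946\right) \left(298480 - 393053\right) = \left(3 \cdot 339 \frac{1}{-12 + 339} \left(-4 + 339\right) + 223946\right) \left(298480 - 393053\right) = \left(3 \cdot 339 \cdot \frac{1}{327} \cdot 335 + 223946\right) \left(-94573\right) = \left(\frac{113565}{109} + 223946\right) \left(-94573\right) = \frac{24523679}{109} \left(-94573\right) = - \frac{2319277894067}{109}$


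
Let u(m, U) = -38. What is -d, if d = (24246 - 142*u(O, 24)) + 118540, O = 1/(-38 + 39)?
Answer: -148182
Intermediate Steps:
O = 1 (O = 1/1 = 1)
d = 148182 (d = (24246 - 142*(-38)) + 118540 = (24246 + 5396) + 118540 = 29642 + 118540 = 148182)
-d = -1*148182 = -148182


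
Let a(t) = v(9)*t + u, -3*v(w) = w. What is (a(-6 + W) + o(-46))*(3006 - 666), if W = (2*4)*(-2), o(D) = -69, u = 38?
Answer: 81900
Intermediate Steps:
W = -16 (W = 8*(-2) = -16)
v(w) = -w/3
a(t) = 38 - 3*t (a(t) = (-⅓*9)*t + 38 = -3*t + 38 = 38 - 3*t)
(a(-6 + W) + o(-46))*(3006 - 666) = ((38 - 3*(-6 - 16)) - 69)*(3006 - 666) = ((38 - 3*(-22)) - 69)*2340 = ((38 + 66) - 69)*2340 = (104 - 69)*2340 = 35*2340 = 81900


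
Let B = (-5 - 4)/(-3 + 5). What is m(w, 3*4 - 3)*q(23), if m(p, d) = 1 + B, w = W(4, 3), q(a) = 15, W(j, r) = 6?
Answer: -105/2 ≈ -52.500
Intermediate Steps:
B = -9/2 ≈ -4.5000
w = 6
m(p, d) = -7/2 (m(p, d) = 1 - 9/2 = -7/2)
m(w, 3*4 - 3)*q(23) = -7/2*15 = -105/2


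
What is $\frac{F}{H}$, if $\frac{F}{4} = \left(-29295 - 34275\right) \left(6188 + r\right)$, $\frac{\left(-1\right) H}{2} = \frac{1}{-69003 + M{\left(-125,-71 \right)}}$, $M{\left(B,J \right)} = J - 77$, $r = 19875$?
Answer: $-229142198702820$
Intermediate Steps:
$M{\left(B,J \right)} = -77 + J$
$H = \frac{2}{69151}$ ($H = - \frac{2}{-69003 - 148} = - \frac{2}{-69151} = \left(-2\right) \left(- \frac{1}{69151}\right) = \frac{2}{69151} \approx 2.8922 \cdot 10^{-5}$)
$F = -6627299640$ ($F = 4 \left(-29295 - 34275\right) \left(6188 + 19875\right) = 4 \left(\left(-63570\right) 26063\right) = 4 \left(-1656824910\right) = -6627299640$)
$\frac{F}{H} = - \frac{6627299640}{\frac{2}{69151}} = \left(-6627299640\right) \frac{69151}{2} = -229142198702820$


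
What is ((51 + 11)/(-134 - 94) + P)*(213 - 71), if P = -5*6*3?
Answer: -730661/57 ≈ -12819.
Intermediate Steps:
P = -90 (P = -30*3 = -90)
((51 + 11)/(-134 - 94) + P)*(213 - 71) = ((51 + 11)/(-134 - 94) - 90)*(213 - 71) = (62/(-228) - 90)*142 = (62*(-1/228) - 90)*142 = (-31/114 - 90)*142 = -10291/114*142 = -730661/57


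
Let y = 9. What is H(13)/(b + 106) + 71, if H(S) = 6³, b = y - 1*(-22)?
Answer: 9943/137 ≈ 72.577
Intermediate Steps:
b = 31 (b = 9 - 1*(-22) = 9 + 22 = 31)
H(S) = 216
H(13)/(b + 106) + 71 = 216/(31 + 106) + 71 = 216/137 + 71 = 9943/137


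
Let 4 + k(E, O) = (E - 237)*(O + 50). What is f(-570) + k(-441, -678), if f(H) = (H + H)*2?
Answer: 423500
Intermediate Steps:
k(E, O) = -4 + (-237 + E)*(50 + O) (k(E, O) = -4 + (E - 237)*(O + 50) = -4 + (-237 + E)*(50 + O))
f(H) = 4*H (f(H) = (2*H)*2 = 4*H)
f(-570) + k(-441, -678) = 4*(-570) + (-11854 - 237*(-678) + 50*(-441) - 441*(-678)) = -2280 + (-11854 + 160686 - 22050 + 298998) = -2280 + 425780 = 423500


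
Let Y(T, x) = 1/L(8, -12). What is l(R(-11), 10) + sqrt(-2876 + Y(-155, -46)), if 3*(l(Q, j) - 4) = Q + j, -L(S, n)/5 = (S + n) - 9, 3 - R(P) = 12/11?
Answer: 263/33 + 3*I*sqrt(1350115)/65 ≈ 7.9697 + 53.628*I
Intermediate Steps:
R(P) = 21/11 (R(P) = 3 - 12/11 = 21/11)
L(S, n) = 45 - 5*S - 5*n (L(S, n) = -5*((S + n) - 9) = -5*(-9 + S + n) = 45 - 5*S - 5*n)
Y(T, x) = 1/65 (Y(T, x) = 1/(45 - 5*8 - 5*(-12)) = 1/(45 - 40 + 60) = 1/65)
l(Q, j) = 4 + Q/3 + j/3 (l(Q, j) = 4 + (Q + j)/3 = 4 + (Q/3 + j/3) = 4 + Q/3 + j/3)
l(R(-11), 10) + sqrt(-2876 + Y(-155, -46)) = (4 + (1/3)*(21/11) + (1/3)*10) + sqrt(-2876 + 1/65) = (4 + 7/11 + 10/3) + sqrt(-186939/65) = 263/33 + 3*I*sqrt(1350115)/65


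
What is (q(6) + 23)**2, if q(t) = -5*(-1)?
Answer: 784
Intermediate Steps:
q(t) = 5
(q(6) + 23)**2 = (5 + 23)**2 = 28**2 = 784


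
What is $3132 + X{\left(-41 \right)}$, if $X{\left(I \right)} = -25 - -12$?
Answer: $3119$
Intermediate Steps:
$X{\left(I \right)} = -13$ ($X{\left(I \right)} = -25 + 12 = -13$)
$3132 + X{\left(-41 \right)} = 3132 - 13 = 3119$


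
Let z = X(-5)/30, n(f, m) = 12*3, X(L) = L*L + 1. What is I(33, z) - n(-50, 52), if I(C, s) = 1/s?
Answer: -453/13 ≈ -34.846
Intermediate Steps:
X(L) = 1 + L² (X(L) = L² + 1 = 1 + L²)
n(f, m) = 36
z = 13/15 (z = (1 + (-5)²)/30 = (1 + 25)*(1/30) = 26*(1/30) = 13/15 ≈ 0.86667)
I(33, z) - n(-50, 52) = 1/(13/15) - 1*36 = 15/13 - 36 = -453/13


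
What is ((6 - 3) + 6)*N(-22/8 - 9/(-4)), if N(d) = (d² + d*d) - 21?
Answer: -369/2 ≈ -184.50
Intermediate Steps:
N(d) = -21 + 2*d² (N(d) = (d² + d²) - 21 = 2*d² - 21 = -21 + 2*d²)
((6 - 3) + 6)*N(-22/8 - 9/(-4)) = ((6 - 3) + 6)*(-21 + 2*(-22/8 - 9/(-4))²) = (3 + 6)*(-21 + 2*(-22*⅛ - 9*(-¼))²) = 9*(-21 + 2*(-11/4 + 9/4)²) = 9*(-21 + 2*(-½)²) = 9*(-21 + 2*(¼)) = 9*(-21 + ½) = 9*(-41/2) = -369/2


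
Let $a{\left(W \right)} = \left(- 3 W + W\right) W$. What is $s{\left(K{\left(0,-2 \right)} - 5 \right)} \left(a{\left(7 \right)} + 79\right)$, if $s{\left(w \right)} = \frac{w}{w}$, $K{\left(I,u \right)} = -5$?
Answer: $-19$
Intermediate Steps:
$a{\left(W \right)} = - 2 W^{2}$ ($a{\left(W \right)} = - 2 W W = - 2 W^{2}$)
$s{\left(w \right)} = 1$
$s{\left(K{\left(0,-2 \right)} - 5 \right)} \left(a{\left(7 \right)} + 79\right) = 1 \left(- 2 \cdot 7^{2} + 79\right) = 1 \left(\left(-2\right) 49 + 79\right) = 1 \left(-98 + 79\right) = 1 \left(-19\right) = -19$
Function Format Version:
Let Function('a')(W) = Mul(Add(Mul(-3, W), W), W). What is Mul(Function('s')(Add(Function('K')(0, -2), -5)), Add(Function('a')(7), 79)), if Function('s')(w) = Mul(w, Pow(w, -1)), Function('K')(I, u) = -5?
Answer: -19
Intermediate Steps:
Function('a')(W) = Mul(-2, Pow(W, 2)) (Function('a')(W) = Mul(Mul(-2, W), W) = Mul(-2, Pow(W, 2)))
Function('s')(w) = 1
Mul(Function('s')(Add(Function('K')(0, -2), -5)), Add(Function('a')(7), 79)) = Mul(1, Add(Mul(-2, Pow(7, 2)), 79)) = Mul(1, Add(Mul(-2, 49), 79)) = Mul(1, Add(-98, 79)) = Mul(1, -19) = -19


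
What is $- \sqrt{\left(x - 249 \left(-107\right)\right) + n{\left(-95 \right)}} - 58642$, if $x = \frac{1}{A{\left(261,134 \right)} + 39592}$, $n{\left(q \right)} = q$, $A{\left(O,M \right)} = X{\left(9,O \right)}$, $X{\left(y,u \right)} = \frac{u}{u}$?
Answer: $-58642 - \frac{\sqrt{144002750205}}{2329} \approx -58805.0$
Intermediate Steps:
$X{\left(y,u \right)} = 1$
$A{\left(O,M \right)} = 1$
$x = \frac{1}{39593}$ ($x = \frac{1}{1 + 39592} = \frac{1}{39593} \approx 2.5257 \cdot 10^{-5}$)
$- \sqrt{\left(x - 249 \left(-107\right)\right) + n{\left(-95 \right)}} - 58642 = - \sqrt{\left(\frac{1}{39593} - 249 \left(-107\right)\right) - 95} - 58642 = - \sqrt{\left(\frac{1}{39593} - -26643\right) - 95} - 58642 = - \sqrt{\left(\frac{1}{39593} + 26643\right) - 95} - 58642 = - \sqrt{\frac{1054876300}{39593} - 95} - 58642 = - \sqrt{\frac{1051114965}{39593}} - 58642 = - \frac{\sqrt{144002750205}}{2329} - 58642 = -58642 - \frac{\sqrt{144002750205}}{2329}$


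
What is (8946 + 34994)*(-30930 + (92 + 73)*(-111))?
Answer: -2163825300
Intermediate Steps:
(8946 + 34994)*(-30930 + (92 + 73)*(-111)) = 43940*(-30930 + 165*(-111)) = 43940*(-30930 - 18315) = 43940*(-49245) = -2163825300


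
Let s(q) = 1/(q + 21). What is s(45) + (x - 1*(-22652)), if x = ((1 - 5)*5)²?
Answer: 1521433/66 ≈ 23052.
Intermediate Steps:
s(q) = 1/(21 + q)
x = 400 (x = (-4*5)² = (-20)² = 400)
s(45) + (x - 1*(-22652)) = 1/(21 + 45) + (400 - 1*(-22652)) = 1/66 + (400 + 22652) = 1/66 + 23052 = 1521433/66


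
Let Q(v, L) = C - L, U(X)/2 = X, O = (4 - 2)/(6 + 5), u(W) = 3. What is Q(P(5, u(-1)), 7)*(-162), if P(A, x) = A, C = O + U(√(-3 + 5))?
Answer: 12150/11 - 324*√2 ≈ 646.34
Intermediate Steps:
O = 2/11 ≈ 0.18182
U(X) = 2*X
C = 2/11 + 2*√2 (C = 2/11 + 2*√(-3 + 5) = 2/11 + 2*√2 ≈ 3.0102)
Q(v, L) = 2/11 - L + 2*√2 (Q(v, L) = (2/11 + 2*√2) - L = 2/11 - L + 2*√2)
Q(P(5, u(-1)), 7)*(-162) = (2/11 - 1*7 + 2*√2)*(-162) = (2/11 - 7 + 2*√2)*(-162) = (-75/11 + 2*√2)*(-162) = 12150/11 - 324*√2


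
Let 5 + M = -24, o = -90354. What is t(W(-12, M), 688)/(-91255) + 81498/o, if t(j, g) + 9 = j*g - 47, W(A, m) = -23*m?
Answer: -1629837645/274841809 ≈ -5.9301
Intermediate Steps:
M = -29 (M = -5 - 24 = -29)
t(j, g) = -56 + g*j (t(j, g) = -9 + (j*g - 47) = -9 + (g*j - 47) = -9 + (-47 + g*j) = -56 + g*j)
t(W(-12, M), 688)/(-91255) + 81498/o = (-56 + 688*(-23*(-29)))/(-91255) + 81498/(-90354) = (-56 + 688*667)*(-1/91255) + 81498*(-1/90354) = (-56 + 458896)*(-1/91255) - 13583/15059 = 458840*(-1/91255) - 13583/15059 = -91768/18251 - 13583/15059 = -1629837645/274841809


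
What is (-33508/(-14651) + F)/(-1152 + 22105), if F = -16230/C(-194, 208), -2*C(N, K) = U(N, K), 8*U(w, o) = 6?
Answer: 634128788/306982403 ≈ 2.0657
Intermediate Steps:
U(w, o) = ¾ (U(w, o) = (⅛)*6 = ¾)
C(N, K) = -3/8 (C(N, K) = -½*¾ = -3/8)
F = 43280 (F = -16230/(-3/8) = -16230*(-8/3) = 43280)
(-33508/(-14651) + F)/(-1152 + 22105) = (-33508/(-14651) + 43280)/(-1152 + 22105) = (-33508*(-1/14651) + 43280)/20953 = (33508/14651 + 43280)*(1/20953) = (634128788/14651)*(1/20953) = 634128788/306982403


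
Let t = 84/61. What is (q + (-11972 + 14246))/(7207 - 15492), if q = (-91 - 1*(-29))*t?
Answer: -133506/505385 ≈ -0.26417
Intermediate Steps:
t = 84/61 (t = 84*(1/61) = 84/61 ≈ 1.3770)
q = -5208/61 (q = (-91 - 1*(-29))*(84/61) = (-91 + 29)*(84/61) = -62*84/61 = -5208/61 ≈ -85.377)
(q + (-11972 + 14246))/(7207 - 15492) = (-5208/61 + (-11972 + 14246))/(7207 - 15492) = (-5208/61 + 2274)/(-8285) = (133506/61)*(-1/8285) = -133506/505385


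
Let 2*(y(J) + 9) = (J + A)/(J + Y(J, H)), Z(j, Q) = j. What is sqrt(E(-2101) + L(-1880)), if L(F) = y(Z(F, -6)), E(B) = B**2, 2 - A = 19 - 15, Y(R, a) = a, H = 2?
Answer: sqrt(15568344904926)/1878 ≈ 2101.0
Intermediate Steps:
A = -2 (A = 2 - (19 - 15) = 2 - 1*4 = 2 - 4 = -2)
y(J) = -9 + (-2 + J)/(2*(2 + J)) (y(J) = -9 + ((J - 2)/(J + 2))/2 = -9 + ((-2 + J)/(2 + J))/2 = -9 + (-2 + J)/(2*(2 + J)))
L(F) = (-38 - 17*F)/(2*(2 + F))
sqrt(E(-2101) + L(-1880)) = sqrt((-2101)**2 + (-38 - 17*(-1880))/(2*(2 - 1880))) = sqrt(4414201 + (1/2)*(-38 + 31960)/(-1878)) = sqrt(4414201 + (1/2)*(-1/1878)*31922) = sqrt(4414201 - 15961/1878) = sqrt(8289853517/1878) = sqrt(15568344904926)/1878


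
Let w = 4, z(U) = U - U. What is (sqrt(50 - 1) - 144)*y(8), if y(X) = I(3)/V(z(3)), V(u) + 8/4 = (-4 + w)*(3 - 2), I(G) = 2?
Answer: 137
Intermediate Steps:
z(U) = 0
V(u) = -2 (V(u) = -2 + (-4 + 4)*(3 - 2) = -2 + 0*1 = -2 + 0 = -2)
y(X) = -1 (y(X) = 2/(-2) = 2*(-1/2) = -1)
(sqrt(50 - 1) - 144)*y(8) = (sqrt(50 - 1) - 144)*(-1) = (sqrt(49) - 144)*(-1) = (7 - 144)*(-1) = -137*(-1) = 137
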